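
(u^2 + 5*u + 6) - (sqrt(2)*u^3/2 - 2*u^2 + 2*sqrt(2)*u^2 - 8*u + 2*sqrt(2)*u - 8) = -sqrt(2)*u^3/2 - 2*sqrt(2)*u^2 + 3*u^2 - 2*sqrt(2)*u + 13*u + 14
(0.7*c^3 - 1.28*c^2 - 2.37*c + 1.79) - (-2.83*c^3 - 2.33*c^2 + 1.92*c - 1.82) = 3.53*c^3 + 1.05*c^2 - 4.29*c + 3.61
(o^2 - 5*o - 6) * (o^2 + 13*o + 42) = o^4 + 8*o^3 - 29*o^2 - 288*o - 252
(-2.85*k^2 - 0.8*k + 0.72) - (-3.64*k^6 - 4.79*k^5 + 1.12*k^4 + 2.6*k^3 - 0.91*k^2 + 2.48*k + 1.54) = 3.64*k^6 + 4.79*k^5 - 1.12*k^4 - 2.6*k^3 - 1.94*k^2 - 3.28*k - 0.82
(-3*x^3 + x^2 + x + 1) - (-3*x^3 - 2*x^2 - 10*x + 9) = 3*x^2 + 11*x - 8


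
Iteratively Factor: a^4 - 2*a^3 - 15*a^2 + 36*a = (a)*(a^3 - 2*a^2 - 15*a + 36) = a*(a - 3)*(a^2 + a - 12) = a*(a - 3)*(a + 4)*(a - 3)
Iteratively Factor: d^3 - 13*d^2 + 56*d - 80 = (d - 4)*(d^2 - 9*d + 20) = (d - 4)^2*(d - 5)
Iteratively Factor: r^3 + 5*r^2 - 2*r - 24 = (r + 3)*(r^2 + 2*r - 8) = (r + 3)*(r + 4)*(r - 2)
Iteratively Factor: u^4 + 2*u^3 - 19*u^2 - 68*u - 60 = (u + 3)*(u^3 - u^2 - 16*u - 20) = (u + 2)*(u + 3)*(u^2 - 3*u - 10) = (u - 5)*(u + 2)*(u + 3)*(u + 2)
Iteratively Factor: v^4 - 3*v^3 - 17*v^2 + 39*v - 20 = (v - 1)*(v^3 - 2*v^2 - 19*v + 20) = (v - 1)^2*(v^2 - v - 20) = (v - 5)*(v - 1)^2*(v + 4)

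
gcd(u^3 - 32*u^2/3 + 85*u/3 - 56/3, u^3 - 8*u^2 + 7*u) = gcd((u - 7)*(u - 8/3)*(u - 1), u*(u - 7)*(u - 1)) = u^2 - 8*u + 7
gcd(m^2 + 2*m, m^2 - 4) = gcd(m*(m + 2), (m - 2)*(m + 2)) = m + 2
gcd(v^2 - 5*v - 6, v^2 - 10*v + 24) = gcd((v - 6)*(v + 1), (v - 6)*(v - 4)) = v - 6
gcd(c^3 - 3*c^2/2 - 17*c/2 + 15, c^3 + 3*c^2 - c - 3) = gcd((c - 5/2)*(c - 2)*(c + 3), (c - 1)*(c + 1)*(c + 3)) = c + 3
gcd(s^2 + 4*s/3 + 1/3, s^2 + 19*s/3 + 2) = s + 1/3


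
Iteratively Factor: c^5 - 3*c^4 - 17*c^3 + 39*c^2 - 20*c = (c - 1)*(c^4 - 2*c^3 - 19*c^2 + 20*c) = (c - 5)*(c - 1)*(c^3 + 3*c^2 - 4*c) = (c - 5)*(c - 1)^2*(c^2 + 4*c) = c*(c - 5)*(c - 1)^2*(c + 4)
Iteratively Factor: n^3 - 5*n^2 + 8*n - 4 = (n - 2)*(n^2 - 3*n + 2) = (n - 2)^2*(n - 1)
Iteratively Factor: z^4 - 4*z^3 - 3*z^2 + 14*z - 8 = (z - 4)*(z^3 - 3*z + 2) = (z - 4)*(z - 1)*(z^2 + z - 2) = (z - 4)*(z - 1)^2*(z + 2)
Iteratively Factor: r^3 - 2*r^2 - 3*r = (r)*(r^2 - 2*r - 3) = r*(r + 1)*(r - 3)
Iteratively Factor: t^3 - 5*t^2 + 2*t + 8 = (t - 2)*(t^2 - 3*t - 4) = (t - 2)*(t + 1)*(t - 4)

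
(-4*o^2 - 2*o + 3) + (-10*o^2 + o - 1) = -14*o^2 - o + 2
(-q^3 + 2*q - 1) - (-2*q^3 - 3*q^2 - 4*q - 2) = q^3 + 3*q^2 + 6*q + 1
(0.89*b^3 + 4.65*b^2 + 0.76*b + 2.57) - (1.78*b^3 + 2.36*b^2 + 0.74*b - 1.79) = -0.89*b^3 + 2.29*b^2 + 0.02*b + 4.36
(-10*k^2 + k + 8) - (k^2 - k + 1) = -11*k^2 + 2*k + 7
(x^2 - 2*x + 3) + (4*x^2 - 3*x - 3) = 5*x^2 - 5*x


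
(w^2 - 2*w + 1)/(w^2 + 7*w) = (w^2 - 2*w + 1)/(w*(w + 7))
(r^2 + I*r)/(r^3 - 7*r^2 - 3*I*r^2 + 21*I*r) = (r + I)/(r^2 - 7*r - 3*I*r + 21*I)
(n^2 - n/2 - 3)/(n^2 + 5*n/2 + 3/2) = (n - 2)/(n + 1)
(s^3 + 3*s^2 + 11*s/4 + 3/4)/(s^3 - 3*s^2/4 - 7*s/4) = (4*s^2 + 8*s + 3)/(s*(4*s - 7))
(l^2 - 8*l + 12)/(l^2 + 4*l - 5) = (l^2 - 8*l + 12)/(l^2 + 4*l - 5)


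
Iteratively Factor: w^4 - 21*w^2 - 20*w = (w)*(w^3 - 21*w - 20) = w*(w - 5)*(w^2 + 5*w + 4) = w*(w - 5)*(w + 1)*(w + 4)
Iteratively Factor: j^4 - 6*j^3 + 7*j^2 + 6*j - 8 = (j - 2)*(j^3 - 4*j^2 - j + 4) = (j - 2)*(j - 1)*(j^2 - 3*j - 4) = (j - 4)*(j - 2)*(j - 1)*(j + 1)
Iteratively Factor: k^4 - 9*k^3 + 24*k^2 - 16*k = (k - 4)*(k^3 - 5*k^2 + 4*k) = (k - 4)^2*(k^2 - k) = (k - 4)^2*(k - 1)*(k)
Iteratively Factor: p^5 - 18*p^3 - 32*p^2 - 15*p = (p + 1)*(p^4 - p^3 - 17*p^2 - 15*p) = (p + 1)^2*(p^3 - 2*p^2 - 15*p) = (p - 5)*(p + 1)^2*(p^2 + 3*p) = (p - 5)*(p + 1)^2*(p + 3)*(p)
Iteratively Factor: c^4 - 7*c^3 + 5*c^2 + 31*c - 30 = (c + 2)*(c^3 - 9*c^2 + 23*c - 15) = (c - 5)*(c + 2)*(c^2 - 4*c + 3) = (c - 5)*(c - 3)*(c + 2)*(c - 1)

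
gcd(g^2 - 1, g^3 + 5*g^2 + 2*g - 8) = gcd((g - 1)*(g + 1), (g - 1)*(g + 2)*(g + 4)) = g - 1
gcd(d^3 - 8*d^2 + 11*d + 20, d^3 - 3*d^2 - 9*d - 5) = d^2 - 4*d - 5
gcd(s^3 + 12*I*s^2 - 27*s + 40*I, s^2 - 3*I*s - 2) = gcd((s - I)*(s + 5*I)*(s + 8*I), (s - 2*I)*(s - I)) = s - I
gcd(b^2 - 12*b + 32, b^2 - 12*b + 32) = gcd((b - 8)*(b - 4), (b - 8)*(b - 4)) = b^2 - 12*b + 32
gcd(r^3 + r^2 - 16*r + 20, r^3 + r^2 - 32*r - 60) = r + 5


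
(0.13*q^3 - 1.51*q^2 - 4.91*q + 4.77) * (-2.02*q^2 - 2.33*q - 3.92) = -0.2626*q^5 + 2.7473*q^4 + 12.9269*q^3 + 7.7241*q^2 + 8.1331*q - 18.6984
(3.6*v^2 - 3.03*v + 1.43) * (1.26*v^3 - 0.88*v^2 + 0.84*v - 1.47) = 4.536*v^5 - 6.9858*v^4 + 7.4922*v^3 - 9.0956*v^2 + 5.6553*v - 2.1021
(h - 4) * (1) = h - 4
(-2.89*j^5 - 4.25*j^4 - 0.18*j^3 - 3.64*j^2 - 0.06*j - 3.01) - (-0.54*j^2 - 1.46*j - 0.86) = -2.89*j^5 - 4.25*j^4 - 0.18*j^3 - 3.1*j^2 + 1.4*j - 2.15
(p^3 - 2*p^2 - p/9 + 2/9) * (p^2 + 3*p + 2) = p^5 + p^4 - 37*p^3/9 - 37*p^2/9 + 4*p/9 + 4/9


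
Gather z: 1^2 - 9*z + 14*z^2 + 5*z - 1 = 14*z^2 - 4*z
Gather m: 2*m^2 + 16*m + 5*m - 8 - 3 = 2*m^2 + 21*m - 11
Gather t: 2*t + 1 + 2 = 2*t + 3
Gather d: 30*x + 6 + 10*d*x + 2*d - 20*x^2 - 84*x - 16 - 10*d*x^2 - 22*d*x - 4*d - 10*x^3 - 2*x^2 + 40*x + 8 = d*(-10*x^2 - 12*x - 2) - 10*x^3 - 22*x^2 - 14*x - 2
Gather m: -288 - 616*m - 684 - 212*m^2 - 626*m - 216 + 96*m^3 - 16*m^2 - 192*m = 96*m^3 - 228*m^2 - 1434*m - 1188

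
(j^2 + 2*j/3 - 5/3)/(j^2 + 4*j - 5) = (j + 5/3)/(j + 5)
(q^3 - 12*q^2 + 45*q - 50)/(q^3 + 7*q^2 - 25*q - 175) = (q^2 - 7*q + 10)/(q^2 + 12*q + 35)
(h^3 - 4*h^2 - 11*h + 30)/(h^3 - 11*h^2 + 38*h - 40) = (h + 3)/(h - 4)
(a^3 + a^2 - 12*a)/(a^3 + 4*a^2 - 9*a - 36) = a/(a + 3)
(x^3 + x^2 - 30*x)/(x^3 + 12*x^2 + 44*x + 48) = x*(x - 5)/(x^2 + 6*x + 8)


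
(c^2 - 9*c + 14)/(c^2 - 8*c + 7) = (c - 2)/(c - 1)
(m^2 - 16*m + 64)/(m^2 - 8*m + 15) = (m^2 - 16*m + 64)/(m^2 - 8*m + 15)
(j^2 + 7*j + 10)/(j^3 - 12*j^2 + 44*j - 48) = (j^2 + 7*j + 10)/(j^3 - 12*j^2 + 44*j - 48)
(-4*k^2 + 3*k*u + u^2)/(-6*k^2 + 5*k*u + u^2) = (4*k + u)/(6*k + u)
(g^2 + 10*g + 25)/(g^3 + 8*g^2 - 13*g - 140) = (g + 5)/(g^2 + 3*g - 28)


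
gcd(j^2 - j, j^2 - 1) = j - 1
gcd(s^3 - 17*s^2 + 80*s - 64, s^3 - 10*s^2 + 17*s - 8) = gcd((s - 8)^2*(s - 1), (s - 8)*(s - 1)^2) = s^2 - 9*s + 8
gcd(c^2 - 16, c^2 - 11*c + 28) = c - 4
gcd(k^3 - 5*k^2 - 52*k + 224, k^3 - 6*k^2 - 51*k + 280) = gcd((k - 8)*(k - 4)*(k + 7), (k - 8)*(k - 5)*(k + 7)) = k^2 - k - 56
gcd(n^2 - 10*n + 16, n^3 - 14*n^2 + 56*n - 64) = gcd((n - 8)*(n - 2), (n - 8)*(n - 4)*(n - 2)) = n^2 - 10*n + 16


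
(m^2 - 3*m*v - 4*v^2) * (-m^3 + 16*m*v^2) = -m^5 + 3*m^4*v + 20*m^3*v^2 - 48*m^2*v^3 - 64*m*v^4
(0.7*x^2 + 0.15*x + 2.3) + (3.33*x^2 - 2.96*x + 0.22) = 4.03*x^2 - 2.81*x + 2.52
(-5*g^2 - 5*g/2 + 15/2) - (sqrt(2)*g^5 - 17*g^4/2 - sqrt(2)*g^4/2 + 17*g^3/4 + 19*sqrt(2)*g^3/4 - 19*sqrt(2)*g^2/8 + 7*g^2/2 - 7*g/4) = -sqrt(2)*g^5 + sqrt(2)*g^4/2 + 17*g^4/2 - 19*sqrt(2)*g^3/4 - 17*g^3/4 - 17*g^2/2 + 19*sqrt(2)*g^2/8 - 3*g/4 + 15/2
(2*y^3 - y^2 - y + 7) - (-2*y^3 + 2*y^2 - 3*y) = 4*y^3 - 3*y^2 + 2*y + 7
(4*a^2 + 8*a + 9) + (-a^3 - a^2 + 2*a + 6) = -a^3 + 3*a^2 + 10*a + 15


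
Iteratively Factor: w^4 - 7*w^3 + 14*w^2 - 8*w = (w)*(w^3 - 7*w^2 + 14*w - 8) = w*(w - 1)*(w^2 - 6*w + 8) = w*(w - 2)*(w - 1)*(w - 4)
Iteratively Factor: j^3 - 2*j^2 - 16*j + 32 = (j + 4)*(j^2 - 6*j + 8) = (j - 4)*(j + 4)*(j - 2)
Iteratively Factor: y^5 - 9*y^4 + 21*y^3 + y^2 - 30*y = (y - 3)*(y^4 - 6*y^3 + 3*y^2 + 10*y) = (y - 5)*(y - 3)*(y^3 - y^2 - 2*y) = y*(y - 5)*(y - 3)*(y^2 - y - 2) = y*(y - 5)*(y - 3)*(y - 2)*(y + 1)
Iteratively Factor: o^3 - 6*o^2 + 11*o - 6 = (o - 1)*(o^2 - 5*o + 6) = (o - 3)*(o - 1)*(o - 2)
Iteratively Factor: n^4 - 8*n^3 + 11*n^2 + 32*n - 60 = (n - 2)*(n^3 - 6*n^2 - n + 30) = (n - 2)*(n + 2)*(n^2 - 8*n + 15) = (n - 3)*(n - 2)*(n + 2)*(n - 5)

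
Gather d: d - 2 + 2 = d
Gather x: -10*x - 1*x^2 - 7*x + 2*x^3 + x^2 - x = 2*x^3 - 18*x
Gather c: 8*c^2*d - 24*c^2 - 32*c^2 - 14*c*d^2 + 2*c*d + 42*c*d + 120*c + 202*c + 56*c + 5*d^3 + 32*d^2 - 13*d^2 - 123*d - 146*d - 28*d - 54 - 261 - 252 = c^2*(8*d - 56) + c*(-14*d^2 + 44*d + 378) + 5*d^3 + 19*d^2 - 297*d - 567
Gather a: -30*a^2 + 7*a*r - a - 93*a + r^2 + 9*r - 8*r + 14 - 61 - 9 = -30*a^2 + a*(7*r - 94) + r^2 + r - 56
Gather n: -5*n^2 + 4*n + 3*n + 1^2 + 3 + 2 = -5*n^2 + 7*n + 6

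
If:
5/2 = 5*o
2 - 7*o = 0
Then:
No Solution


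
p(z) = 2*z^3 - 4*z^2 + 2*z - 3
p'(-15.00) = 1472.00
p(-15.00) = -7683.00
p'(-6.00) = 266.00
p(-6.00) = -591.00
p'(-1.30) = 22.54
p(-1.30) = -16.75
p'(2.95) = 30.62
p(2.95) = 19.43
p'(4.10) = 70.06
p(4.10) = 75.80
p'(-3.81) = 119.58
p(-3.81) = -179.30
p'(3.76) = 56.75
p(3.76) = 54.28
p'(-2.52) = 60.26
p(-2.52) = -65.45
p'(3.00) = 32.00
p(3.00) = 21.00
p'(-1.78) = 35.25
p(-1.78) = -30.51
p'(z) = 6*z^2 - 8*z + 2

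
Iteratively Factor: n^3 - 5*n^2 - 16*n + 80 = (n + 4)*(n^2 - 9*n + 20) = (n - 5)*(n + 4)*(n - 4)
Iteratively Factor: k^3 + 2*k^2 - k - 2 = (k - 1)*(k^2 + 3*k + 2) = (k - 1)*(k + 1)*(k + 2)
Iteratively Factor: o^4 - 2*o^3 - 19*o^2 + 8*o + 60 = (o - 5)*(o^3 + 3*o^2 - 4*o - 12) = (o - 5)*(o + 3)*(o^2 - 4) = (o - 5)*(o - 2)*(o + 3)*(o + 2)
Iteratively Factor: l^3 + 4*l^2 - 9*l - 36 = (l + 4)*(l^2 - 9) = (l - 3)*(l + 4)*(l + 3)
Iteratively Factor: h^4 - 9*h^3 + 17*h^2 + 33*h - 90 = (h - 3)*(h^3 - 6*h^2 - h + 30) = (h - 5)*(h - 3)*(h^2 - h - 6) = (h - 5)*(h - 3)^2*(h + 2)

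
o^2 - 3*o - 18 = (o - 6)*(o + 3)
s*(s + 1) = s^2 + s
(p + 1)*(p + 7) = p^2 + 8*p + 7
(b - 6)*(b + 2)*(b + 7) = b^3 + 3*b^2 - 40*b - 84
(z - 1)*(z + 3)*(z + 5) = z^3 + 7*z^2 + 7*z - 15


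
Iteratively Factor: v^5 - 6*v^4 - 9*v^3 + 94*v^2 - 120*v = (v)*(v^4 - 6*v^3 - 9*v^2 + 94*v - 120) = v*(v - 5)*(v^3 - v^2 - 14*v + 24) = v*(v - 5)*(v + 4)*(v^2 - 5*v + 6) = v*(v - 5)*(v - 2)*(v + 4)*(v - 3)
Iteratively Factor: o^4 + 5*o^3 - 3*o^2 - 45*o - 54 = (o + 3)*(o^3 + 2*o^2 - 9*o - 18) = (o - 3)*(o + 3)*(o^2 + 5*o + 6) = (o - 3)*(o + 2)*(o + 3)*(o + 3)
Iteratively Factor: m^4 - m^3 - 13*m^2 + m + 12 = (m + 3)*(m^3 - 4*m^2 - m + 4) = (m - 4)*(m + 3)*(m^2 - 1) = (m - 4)*(m - 1)*(m + 3)*(m + 1)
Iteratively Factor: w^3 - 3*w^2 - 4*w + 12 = (w + 2)*(w^2 - 5*w + 6) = (w - 2)*(w + 2)*(w - 3)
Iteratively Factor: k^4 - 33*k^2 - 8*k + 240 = (k + 4)*(k^3 - 4*k^2 - 17*k + 60) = (k + 4)^2*(k^2 - 8*k + 15) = (k - 5)*(k + 4)^2*(k - 3)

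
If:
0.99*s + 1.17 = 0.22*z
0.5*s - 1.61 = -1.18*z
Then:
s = -0.80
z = 1.70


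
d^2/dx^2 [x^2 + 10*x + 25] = 2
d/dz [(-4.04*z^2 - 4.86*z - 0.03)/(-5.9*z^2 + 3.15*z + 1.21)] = (-41.4*z^2 - 10.1308*z - 5.7861)/(34.81*z^4 - 37.17*z^3 - 4.3555*z^2 + 7.623*z + 1.4641)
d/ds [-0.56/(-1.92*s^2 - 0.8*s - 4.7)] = (-2.1504*s - 0.448)/(1.92*s^2 + 0.8*s + 4.7)^2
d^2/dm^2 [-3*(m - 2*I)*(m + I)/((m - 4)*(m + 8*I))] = (m^3*(-24 + 54*I) + m^2*(-36 - 576*I) + m*(-432 - 288*I) + 7488 - 1152*I)/(m^6 + m^5*(-12 + 24*I) + m^4*(-144 - 288*I) + m^3*(2240 + 640*I) + m^2*(-9216 + 4608*I) + m*(12288 - 24576*I) + 32768*I)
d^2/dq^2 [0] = 0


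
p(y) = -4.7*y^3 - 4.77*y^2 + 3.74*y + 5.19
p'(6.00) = -561.10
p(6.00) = -1159.29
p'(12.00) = -2141.14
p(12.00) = -8758.41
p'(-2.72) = -74.63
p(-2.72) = 54.31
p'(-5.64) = -390.97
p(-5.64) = 675.57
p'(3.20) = -171.17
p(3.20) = -185.70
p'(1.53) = -43.86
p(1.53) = -17.09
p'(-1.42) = -11.14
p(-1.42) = 3.72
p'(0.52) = -5.03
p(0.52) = 5.18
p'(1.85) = -62.17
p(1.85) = -33.97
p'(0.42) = -2.75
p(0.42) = 5.57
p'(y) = -14.1*y^2 - 9.54*y + 3.74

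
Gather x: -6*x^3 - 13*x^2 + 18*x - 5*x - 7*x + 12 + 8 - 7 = -6*x^3 - 13*x^2 + 6*x + 13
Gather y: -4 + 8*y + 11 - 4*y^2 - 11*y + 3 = -4*y^2 - 3*y + 10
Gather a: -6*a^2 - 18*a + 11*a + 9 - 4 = -6*a^2 - 7*a + 5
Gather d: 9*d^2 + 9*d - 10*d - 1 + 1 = 9*d^2 - d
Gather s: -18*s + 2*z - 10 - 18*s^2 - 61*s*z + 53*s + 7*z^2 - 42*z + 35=-18*s^2 + s*(35 - 61*z) + 7*z^2 - 40*z + 25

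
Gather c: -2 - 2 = -4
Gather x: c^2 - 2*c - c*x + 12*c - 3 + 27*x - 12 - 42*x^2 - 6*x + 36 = c^2 + 10*c - 42*x^2 + x*(21 - c) + 21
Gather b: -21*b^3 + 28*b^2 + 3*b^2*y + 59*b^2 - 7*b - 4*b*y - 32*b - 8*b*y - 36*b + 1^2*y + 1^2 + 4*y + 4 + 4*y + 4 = -21*b^3 + b^2*(3*y + 87) + b*(-12*y - 75) + 9*y + 9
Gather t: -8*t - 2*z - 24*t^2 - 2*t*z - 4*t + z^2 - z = -24*t^2 + t*(-2*z - 12) + z^2 - 3*z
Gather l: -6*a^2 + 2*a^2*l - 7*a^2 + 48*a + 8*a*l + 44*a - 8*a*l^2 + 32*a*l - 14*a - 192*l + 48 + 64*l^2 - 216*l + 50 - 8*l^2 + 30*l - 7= -13*a^2 + 78*a + l^2*(56 - 8*a) + l*(2*a^2 + 40*a - 378) + 91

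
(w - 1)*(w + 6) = w^2 + 5*w - 6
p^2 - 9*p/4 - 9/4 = (p - 3)*(p + 3/4)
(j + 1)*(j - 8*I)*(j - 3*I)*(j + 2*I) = j^4 + j^3 - 9*I*j^3 - 2*j^2 - 9*I*j^2 - 2*j - 48*I*j - 48*I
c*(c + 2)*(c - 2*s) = c^3 - 2*c^2*s + 2*c^2 - 4*c*s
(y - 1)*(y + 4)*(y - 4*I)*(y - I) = y^4 + 3*y^3 - 5*I*y^3 - 8*y^2 - 15*I*y^2 - 12*y + 20*I*y + 16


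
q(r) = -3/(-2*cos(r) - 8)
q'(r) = 6*sin(r)/(-2*cos(r) - 8)^2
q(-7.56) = 0.35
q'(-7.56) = -0.08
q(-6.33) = 0.30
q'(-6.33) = -0.00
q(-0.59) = 0.31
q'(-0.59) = -0.04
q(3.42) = 0.49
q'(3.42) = -0.04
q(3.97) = 0.45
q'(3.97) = -0.10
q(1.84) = 0.40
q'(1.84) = 0.10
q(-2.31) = 0.45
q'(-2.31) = -0.10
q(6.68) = 0.30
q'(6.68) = 0.02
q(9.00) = 0.49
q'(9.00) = 0.06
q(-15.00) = 0.46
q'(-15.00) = -0.09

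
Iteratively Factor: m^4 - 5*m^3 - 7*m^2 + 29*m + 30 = (m + 2)*(m^3 - 7*m^2 + 7*m + 15) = (m - 5)*(m + 2)*(m^2 - 2*m - 3) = (m - 5)*(m - 3)*(m + 2)*(m + 1)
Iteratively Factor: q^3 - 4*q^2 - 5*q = (q)*(q^2 - 4*q - 5) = q*(q - 5)*(q + 1)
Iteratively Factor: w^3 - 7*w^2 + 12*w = (w - 3)*(w^2 - 4*w) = w*(w - 3)*(w - 4)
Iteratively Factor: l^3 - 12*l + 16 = (l - 2)*(l^2 + 2*l - 8) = (l - 2)^2*(l + 4)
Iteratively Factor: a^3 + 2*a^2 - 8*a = (a - 2)*(a^2 + 4*a) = (a - 2)*(a + 4)*(a)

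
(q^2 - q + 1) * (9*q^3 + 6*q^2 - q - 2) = 9*q^5 - 3*q^4 + 2*q^3 + 5*q^2 + q - 2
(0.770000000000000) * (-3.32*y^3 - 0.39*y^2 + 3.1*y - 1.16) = -2.5564*y^3 - 0.3003*y^2 + 2.387*y - 0.8932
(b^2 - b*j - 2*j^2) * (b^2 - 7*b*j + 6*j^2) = b^4 - 8*b^3*j + 11*b^2*j^2 + 8*b*j^3 - 12*j^4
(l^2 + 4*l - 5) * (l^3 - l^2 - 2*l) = l^5 + 3*l^4 - 11*l^3 - 3*l^2 + 10*l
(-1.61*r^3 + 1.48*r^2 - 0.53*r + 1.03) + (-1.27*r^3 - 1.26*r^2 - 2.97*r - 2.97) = -2.88*r^3 + 0.22*r^2 - 3.5*r - 1.94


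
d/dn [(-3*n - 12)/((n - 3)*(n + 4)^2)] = 3*(2*n + 1)/((n - 3)^2*(n + 4)^2)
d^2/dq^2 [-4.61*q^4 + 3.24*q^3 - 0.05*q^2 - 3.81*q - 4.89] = -55.32*q^2 + 19.44*q - 0.1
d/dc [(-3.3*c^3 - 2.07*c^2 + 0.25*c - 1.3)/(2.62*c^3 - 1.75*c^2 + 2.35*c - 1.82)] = (11.1984*c^4 - 16.82*c^3 + 23.809*c^2 + 2.9848*c + 2.6)/(6.8644*c^6 - 9.17*c^5 + 15.3765*c^4 - 17.7618*c^3 + 11.8925*c^2 - 8.554*c + 3.3124)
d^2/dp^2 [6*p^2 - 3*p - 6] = 12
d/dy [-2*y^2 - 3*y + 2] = -4*y - 3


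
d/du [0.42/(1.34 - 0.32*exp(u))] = 0.1344*exp(u)/(0.32*exp(u) - 1.34)^2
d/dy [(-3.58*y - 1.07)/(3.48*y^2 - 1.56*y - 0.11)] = (12.4584*y^2 + 7.4472*y - 1.2754)/(12.1104*y^4 - 10.8576*y^3 + 1.668*y^2 + 0.3432*y + 0.0121)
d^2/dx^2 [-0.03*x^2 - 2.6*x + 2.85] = -0.0600000000000000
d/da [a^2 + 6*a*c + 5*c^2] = 2*a + 6*c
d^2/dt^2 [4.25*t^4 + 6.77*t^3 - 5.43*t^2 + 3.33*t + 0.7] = 51.0*t^2 + 40.62*t - 10.86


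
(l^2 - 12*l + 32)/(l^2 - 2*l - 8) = (l - 8)/(l + 2)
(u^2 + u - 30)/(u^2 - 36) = (u - 5)/(u - 6)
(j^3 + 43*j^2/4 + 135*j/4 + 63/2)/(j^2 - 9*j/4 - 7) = (j^2 + 9*j + 18)/(j - 4)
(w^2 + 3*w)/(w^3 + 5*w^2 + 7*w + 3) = w/(w^2 + 2*w + 1)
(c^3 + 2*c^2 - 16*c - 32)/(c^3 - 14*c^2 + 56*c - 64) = (c^2 + 6*c + 8)/(c^2 - 10*c + 16)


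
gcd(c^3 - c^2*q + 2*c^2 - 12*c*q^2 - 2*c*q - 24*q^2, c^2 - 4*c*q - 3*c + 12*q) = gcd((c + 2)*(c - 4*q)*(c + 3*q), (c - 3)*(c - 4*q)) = -c + 4*q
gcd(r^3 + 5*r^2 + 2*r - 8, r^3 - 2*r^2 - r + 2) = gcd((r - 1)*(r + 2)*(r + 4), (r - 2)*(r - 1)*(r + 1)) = r - 1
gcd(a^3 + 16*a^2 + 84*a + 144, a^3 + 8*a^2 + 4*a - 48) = a^2 + 10*a + 24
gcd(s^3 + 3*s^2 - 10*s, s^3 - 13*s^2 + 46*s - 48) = s - 2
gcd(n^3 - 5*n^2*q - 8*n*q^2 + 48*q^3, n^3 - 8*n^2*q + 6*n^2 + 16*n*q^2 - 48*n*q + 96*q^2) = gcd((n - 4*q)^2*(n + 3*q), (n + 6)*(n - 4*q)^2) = n^2 - 8*n*q + 16*q^2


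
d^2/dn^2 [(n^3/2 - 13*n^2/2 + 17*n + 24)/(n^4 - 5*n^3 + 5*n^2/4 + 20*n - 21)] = 8*(8*n^9 - 312*n^8 + 3162*n^7 - 10580*n^6 + 9516*n^5 - 21948*n^4 + 163355*n^3 - 254646*n^2 - 60156*n + 232056)/(64*n^12 - 960*n^11 + 5040*n^10 - 6560*n^9 - 36132*n^8 + 144420*n^7 - 81955*n^6 - 488880*n^5 + 980772*n^4 - 112960*n^3 - 1506960*n^2 + 1693440*n - 592704)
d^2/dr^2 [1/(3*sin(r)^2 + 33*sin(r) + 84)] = (-4*sin(r)^4 - 33*sin(r)^3 - 3*sin(r)^2 + 374*sin(r) + 186)/(3*(sin(r)^2 + 11*sin(r) + 28)^3)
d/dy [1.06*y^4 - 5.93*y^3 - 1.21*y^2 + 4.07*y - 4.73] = 4.24*y^3 - 17.79*y^2 - 2.42*y + 4.07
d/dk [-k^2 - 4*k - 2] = -2*k - 4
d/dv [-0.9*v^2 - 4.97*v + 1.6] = -1.8*v - 4.97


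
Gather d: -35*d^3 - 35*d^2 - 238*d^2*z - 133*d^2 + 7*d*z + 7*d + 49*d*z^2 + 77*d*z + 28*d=-35*d^3 + d^2*(-238*z - 168) + d*(49*z^2 + 84*z + 35)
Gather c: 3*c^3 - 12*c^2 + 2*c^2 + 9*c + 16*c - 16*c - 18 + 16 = 3*c^3 - 10*c^2 + 9*c - 2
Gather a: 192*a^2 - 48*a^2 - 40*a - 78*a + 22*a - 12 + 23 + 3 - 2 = 144*a^2 - 96*a + 12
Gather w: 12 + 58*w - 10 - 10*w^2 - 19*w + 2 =-10*w^2 + 39*w + 4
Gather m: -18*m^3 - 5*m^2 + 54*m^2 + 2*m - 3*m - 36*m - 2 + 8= -18*m^3 + 49*m^2 - 37*m + 6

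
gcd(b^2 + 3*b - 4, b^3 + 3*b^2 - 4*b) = b^2 + 3*b - 4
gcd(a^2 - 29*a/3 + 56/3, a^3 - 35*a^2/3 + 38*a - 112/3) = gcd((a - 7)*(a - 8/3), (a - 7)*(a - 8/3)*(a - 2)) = a^2 - 29*a/3 + 56/3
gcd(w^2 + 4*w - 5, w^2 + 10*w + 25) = w + 5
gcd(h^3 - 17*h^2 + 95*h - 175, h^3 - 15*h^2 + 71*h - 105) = h^2 - 12*h + 35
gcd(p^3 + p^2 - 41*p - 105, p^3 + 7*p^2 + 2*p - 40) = p + 5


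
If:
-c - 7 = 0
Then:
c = -7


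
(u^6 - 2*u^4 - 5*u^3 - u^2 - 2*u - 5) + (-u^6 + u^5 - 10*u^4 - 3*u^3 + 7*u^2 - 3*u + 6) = u^5 - 12*u^4 - 8*u^3 + 6*u^2 - 5*u + 1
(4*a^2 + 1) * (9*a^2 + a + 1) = 36*a^4 + 4*a^3 + 13*a^2 + a + 1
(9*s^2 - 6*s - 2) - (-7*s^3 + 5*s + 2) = 7*s^3 + 9*s^2 - 11*s - 4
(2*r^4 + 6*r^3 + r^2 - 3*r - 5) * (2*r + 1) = 4*r^5 + 14*r^4 + 8*r^3 - 5*r^2 - 13*r - 5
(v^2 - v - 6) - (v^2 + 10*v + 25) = -11*v - 31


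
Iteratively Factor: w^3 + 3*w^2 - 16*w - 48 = (w - 4)*(w^2 + 7*w + 12) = (w - 4)*(w + 4)*(w + 3)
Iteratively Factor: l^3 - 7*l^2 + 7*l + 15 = (l - 5)*(l^2 - 2*l - 3) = (l - 5)*(l - 3)*(l + 1)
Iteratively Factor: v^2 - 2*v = (v - 2)*(v)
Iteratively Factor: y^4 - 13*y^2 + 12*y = (y)*(y^3 - 13*y + 12) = y*(y - 3)*(y^2 + 3*y - 4) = y*(y - 3)*(y + 4)*(y - 1)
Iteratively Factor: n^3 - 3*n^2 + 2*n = (n - 2)*(n^2 - n) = n*(n - 2)*(n - 1)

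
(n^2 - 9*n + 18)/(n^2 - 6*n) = (n - 3)/n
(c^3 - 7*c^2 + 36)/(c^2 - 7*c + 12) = (c^2 - 4*c - 12)/(c - 4)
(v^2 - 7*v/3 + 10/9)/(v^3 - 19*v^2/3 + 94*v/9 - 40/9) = 1/(v - 4)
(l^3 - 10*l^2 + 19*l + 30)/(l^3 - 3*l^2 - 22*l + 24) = (l^2 - 4*l - 5)/(l^2 + 3*l - 4)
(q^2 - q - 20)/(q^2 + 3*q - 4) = (q - 5)/(q - 1)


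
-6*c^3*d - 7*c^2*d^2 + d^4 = d*(-3*c + d)*(c + d)*(2*c + d)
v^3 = v^3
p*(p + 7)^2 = p^3 + 14*p^2 + 49*p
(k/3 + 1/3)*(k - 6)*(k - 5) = k^3/3 - 10*k^2/3 + 19*k/3 + 10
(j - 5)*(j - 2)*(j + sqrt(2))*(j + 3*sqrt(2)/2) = j^4 - 7*j^3 + 5*sqrt(2)*j^3/2 - 35*sqrt(2)*j^2/2 + 13*j^2 - 21*j + 25*sqrt(2)*j + 30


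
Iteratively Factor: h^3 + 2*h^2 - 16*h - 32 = (h - 4)*(h^2 + 6*h + 8) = (h - 4)*(h + 2)*(h + 4)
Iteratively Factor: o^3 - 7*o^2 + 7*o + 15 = (o + 1)*(o^2 - 8*o + 15) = (o - 3)*(o + 1)*(o - 5)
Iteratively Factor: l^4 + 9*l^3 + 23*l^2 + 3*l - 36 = (l + 4)*(l^3 + 5*l^2 + 3*l - 9) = (l + 3)*(l + 4)*(l^2 + 2*l - 3) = (l + 3)^2*(l + 4)*(l - 1)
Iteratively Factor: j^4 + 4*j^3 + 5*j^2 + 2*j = (j + 2)*(j^3 + 2*j^2 + j) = (j + 1)*(j + 2)*(j^2 + j) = j*(j + 1)*(j + 2)*(j + 1)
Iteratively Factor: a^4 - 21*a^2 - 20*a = (a)*(a^3 - 21*a - 20) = a*(a - 5)*(a^2 + 5*a + 4) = a*(a - 5)*(a + 1)*(a + 4)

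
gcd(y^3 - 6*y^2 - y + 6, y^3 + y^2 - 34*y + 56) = 1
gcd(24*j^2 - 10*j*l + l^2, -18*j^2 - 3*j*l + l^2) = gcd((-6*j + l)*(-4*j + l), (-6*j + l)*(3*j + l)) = 6*j - l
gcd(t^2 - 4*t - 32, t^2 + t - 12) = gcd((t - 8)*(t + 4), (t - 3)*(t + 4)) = t + 4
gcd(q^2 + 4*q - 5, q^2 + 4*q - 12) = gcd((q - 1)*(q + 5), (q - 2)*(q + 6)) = 1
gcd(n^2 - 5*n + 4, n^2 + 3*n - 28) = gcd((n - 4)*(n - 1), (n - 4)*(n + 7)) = n - 4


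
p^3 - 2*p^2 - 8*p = p*(p - 4)*(p + 2)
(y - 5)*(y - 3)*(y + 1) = y^3 - 7*y^2 + 7*y + 15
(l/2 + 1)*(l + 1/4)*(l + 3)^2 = l^4/2 + 33*l^3/8 + 23*l^2/2 + 93*l/8 + 9/4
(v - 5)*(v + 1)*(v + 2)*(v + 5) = v^4 + 3*v^3 - 23*v^2 - 75*v - 50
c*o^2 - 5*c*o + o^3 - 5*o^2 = o*(c + o)*(o - 5)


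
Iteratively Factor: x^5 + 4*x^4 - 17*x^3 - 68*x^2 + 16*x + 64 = (x + 1)*(x^4 + 3*x^3 - 20*x^2 - 48*x + 64) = (x - 4)*(x + 1)*(x^3 + 7*x^2 + 8*x - 16) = (x - 4)*(x + 1)*(x + 4)*(x^2 + 3*x - 4) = (x - 4)*(x + 1)*(x + 4)^2*(x - 1)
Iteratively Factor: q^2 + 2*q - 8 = (q - 2)*(q + 4)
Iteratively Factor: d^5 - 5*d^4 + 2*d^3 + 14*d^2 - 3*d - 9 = (d + 1)*(d^4 - 6*d^3 + 8*d^2 + 6*d - 9) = (d - 3)*(d + 1)*(d^3 - 3*d^2 - d + 3) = (d - 3)^2*(d + 1)*(d^2 - 1) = (d - 3)^2*(d - 1)*(d + 1)*(d + 1)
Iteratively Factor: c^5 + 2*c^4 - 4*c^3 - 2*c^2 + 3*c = (c + 3)*(c^4 - c^3 - c^2 + c) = (c + 1)*(c + 3)*(c^3 - 2*c^2 + c) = (c - 1)*(c + 1)*(c + 3)*(c^2 - c) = c*(c - 1)*(c + 1)*(c + 3)*(c - 1)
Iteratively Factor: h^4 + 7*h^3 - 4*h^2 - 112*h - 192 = (h + 4)*(h^3 + 3*h^2 - 16*h - 48) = (h + 3)*(h + 4)*(h^2 - 16) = (h - 4)*(h + 3)*(h + 4)*(h + 4)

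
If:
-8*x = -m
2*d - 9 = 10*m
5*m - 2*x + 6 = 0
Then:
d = -69/38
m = -24/19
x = -3/19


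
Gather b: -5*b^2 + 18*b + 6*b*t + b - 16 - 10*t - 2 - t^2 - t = -5*b^2 + b*(6*t + 19) - t^2 - 11*t - 18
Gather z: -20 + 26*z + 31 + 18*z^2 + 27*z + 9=18*z^2 + 53*z + 20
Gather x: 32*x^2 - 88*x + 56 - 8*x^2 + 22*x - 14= 24*x^2 - 66*x + 42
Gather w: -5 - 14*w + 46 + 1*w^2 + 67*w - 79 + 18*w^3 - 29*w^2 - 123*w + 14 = 18*w^3 - 28*w^2 - 70*w - 24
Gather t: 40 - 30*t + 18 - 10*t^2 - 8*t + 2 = -10*t^2 - 38*t + 60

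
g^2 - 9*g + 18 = (g - 6)*(g - 3)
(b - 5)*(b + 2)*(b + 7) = b^3 + 4*b^2 - 31*b - 70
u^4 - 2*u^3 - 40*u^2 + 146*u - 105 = (u - 5)*(u - 3)*(u - 1)*(u + 7)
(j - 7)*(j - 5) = j^2 - 12*j + 35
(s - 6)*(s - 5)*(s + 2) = s^3 - 9*s^2 + 8*s + 60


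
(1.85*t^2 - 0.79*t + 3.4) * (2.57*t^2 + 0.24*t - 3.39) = 4.7545*t^4 - 1.5863*t^3 + 2.2769*t^2 + 3.4941*t - 11.526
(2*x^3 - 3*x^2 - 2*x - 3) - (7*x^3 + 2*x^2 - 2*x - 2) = -5*x^3 - 5*x^2 - 1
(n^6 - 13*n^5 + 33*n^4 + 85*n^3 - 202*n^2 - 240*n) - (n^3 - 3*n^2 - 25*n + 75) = n^6 - 13*n^5 + 33*n^4 + 84*n^3 - 199*n^2 - 215*n - 75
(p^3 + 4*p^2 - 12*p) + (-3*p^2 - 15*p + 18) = p^3 + p^2 - 27*p + 18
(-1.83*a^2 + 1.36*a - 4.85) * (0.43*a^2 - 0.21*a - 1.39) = -0.7869*a^4 + 0.9691*a^3 + 0.1726*a^2 - 0.8719*a + 6.7415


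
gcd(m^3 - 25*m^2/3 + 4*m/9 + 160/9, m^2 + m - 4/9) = m + 4/3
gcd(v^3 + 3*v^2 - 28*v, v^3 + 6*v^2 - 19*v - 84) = v^2 + 3*v - 28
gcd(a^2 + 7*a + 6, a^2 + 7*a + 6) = a^2 + 7*a + 6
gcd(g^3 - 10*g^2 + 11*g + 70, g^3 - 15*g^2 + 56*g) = g - 7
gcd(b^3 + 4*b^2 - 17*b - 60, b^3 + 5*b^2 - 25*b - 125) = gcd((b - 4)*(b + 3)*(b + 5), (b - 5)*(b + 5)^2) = b + 5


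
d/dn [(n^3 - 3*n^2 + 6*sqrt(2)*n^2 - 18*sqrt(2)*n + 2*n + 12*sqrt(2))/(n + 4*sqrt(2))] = (2*n^3 - 3*n^2 + 18*sqrt(2)*n^2 - 24*sqrt(2)*n + 96*n - 144 - 4*sqrt(2))/(n^2 + 8*sqrt(2)*n + 32)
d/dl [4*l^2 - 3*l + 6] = 8*l - 3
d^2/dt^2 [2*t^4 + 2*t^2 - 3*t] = 24*t^2 + 4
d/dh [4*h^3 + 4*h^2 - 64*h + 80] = 12*h^2 + 8*h - 64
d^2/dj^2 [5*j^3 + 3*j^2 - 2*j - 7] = 30*j + 6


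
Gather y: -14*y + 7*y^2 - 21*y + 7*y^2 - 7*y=14*y^2 - 42*y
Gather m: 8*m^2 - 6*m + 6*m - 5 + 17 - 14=8*m^2 - 2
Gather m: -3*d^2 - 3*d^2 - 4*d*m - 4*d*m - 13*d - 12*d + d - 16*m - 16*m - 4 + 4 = -6*d^2 - 24*d + m*(-8*d - 32)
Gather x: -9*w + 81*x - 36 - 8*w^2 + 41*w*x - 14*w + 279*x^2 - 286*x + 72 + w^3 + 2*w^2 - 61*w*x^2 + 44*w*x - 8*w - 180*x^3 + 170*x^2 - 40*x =w^3 - 6*w^2 - 31*w - 180*x^3 + x^2*(449 - 61*w) + x*(85*w - 245) + 36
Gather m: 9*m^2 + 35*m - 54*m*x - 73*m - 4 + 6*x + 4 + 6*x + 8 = 9*m^2 + m*(-54*x - 38) + 12*x + 8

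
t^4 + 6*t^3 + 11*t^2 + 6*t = t*(t + 1)*(t + 2)*(t + 3)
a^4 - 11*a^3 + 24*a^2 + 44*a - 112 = (a - 7)*(a - 4)*(a - 2)*(a + 2)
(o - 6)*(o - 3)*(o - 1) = o^3 - 10*o^2 + 27*o - 18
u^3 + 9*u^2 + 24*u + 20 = (u + 2)^2*(u + 5)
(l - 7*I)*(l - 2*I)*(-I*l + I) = -I*l^3 - 9*l^2 + I*l^2 + 9*l + 14*I*l - 14*I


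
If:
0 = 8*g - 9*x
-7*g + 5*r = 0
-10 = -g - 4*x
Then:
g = 90/41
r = 126/41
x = 80/41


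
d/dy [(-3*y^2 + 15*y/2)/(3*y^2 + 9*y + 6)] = (-11*y^2 - 8*y + 10)/(2*(y^4 + 6*y^3 + 13*y^2 + 12*y + 4))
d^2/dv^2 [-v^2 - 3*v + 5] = -2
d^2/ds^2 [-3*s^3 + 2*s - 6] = -18*s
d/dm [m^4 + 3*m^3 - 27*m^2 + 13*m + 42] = 4*m^3 + 9*m^2 - 54*m + 13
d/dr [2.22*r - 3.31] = 2.22000000000000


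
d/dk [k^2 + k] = 2*k + 1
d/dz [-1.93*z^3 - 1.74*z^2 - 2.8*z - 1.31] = -5.79*z^2 - 3.48*z - 2.8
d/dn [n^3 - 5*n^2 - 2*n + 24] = 3*n^2 - 10*n - 2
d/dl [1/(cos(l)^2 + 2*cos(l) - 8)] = 2*(cos(l) + 1)*sin(l)/(cos(l)^2 + 2*cos(l) - 8)^2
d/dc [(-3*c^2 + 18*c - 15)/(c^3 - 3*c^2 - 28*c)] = 3*(c^4 - 12*c^3 + 61*c^2 - 30*c - 140)/(c^2*(c^4 - 6*c^3 - 47*c^2 + 168*c + 784))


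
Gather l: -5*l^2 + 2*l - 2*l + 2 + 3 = 5 - 5*l^2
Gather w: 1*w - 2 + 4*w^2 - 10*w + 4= 4*w^2 - 9*w + 2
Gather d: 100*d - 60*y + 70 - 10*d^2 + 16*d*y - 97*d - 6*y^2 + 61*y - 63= -10*d^2 + d*(16*y + 3) - 6*y^2 + y + 7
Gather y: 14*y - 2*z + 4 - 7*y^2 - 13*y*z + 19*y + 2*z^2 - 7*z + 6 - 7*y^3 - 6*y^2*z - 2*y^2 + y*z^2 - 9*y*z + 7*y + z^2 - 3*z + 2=-7*y^3 + y^2*(-6*z - 9) + y*(z^2 - 22*z + 40) + 3*z^2 - 12*z + 12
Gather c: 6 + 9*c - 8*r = 9*c - 8*r + 6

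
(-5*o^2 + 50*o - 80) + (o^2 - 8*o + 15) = -4*o^2 + 42*o - 65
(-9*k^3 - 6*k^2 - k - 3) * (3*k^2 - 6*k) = -27*k^5 + 36*k^4 + 33*k^3 - 3*k^2 + 18*k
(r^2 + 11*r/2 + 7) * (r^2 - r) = r^4 + 9*r^3/2 + 3*r^2/2 - 7*r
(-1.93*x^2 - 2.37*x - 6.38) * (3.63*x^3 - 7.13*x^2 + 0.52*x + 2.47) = -7.0059*x^5 + 5.1578*x^4 - 7.2649*x^3 + 39.4899*x^2 - 9.1715*x - 15.7586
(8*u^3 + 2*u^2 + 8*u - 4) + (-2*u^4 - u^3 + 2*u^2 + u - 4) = -2*u^4 + 7*u^3 + 4*u^2 + 9*u - 8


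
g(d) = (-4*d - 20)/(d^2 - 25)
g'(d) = -2*d*(-4*d - 20)/(d^2 - 25)^2 - 4/(d^2 - 25) = 4/(d^2 - 10*d + 25)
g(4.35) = 6.15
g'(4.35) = 9.47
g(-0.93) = 0.67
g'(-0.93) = 0.11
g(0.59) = 0.91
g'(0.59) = 0.21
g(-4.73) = 0.41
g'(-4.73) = 0.04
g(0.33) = 0.86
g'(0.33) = 0.18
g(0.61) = 0.91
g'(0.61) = 0.21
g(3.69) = 3.05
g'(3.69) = 2.33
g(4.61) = 10.26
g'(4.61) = 26.30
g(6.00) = -4.00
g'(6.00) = 4.00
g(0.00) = 0.80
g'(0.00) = 0.16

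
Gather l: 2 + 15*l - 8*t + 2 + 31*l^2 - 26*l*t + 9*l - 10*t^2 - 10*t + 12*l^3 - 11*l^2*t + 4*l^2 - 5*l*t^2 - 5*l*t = 12*l^3 + l^2*(35 - 11*t) + l*(-5*t^2 - 31*t + 24) - 10*t^2 - 18*t + 4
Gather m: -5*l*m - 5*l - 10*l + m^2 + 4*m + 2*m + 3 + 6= -15*l + m^2 + m*(6 - 5*l) + 9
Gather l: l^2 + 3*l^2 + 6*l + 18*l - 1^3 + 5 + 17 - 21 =4*l^2 + 24*l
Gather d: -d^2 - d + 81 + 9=-d^2 - d + 90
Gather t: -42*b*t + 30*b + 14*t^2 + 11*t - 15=30*b + 14*t^2 + t*(11 - 42*b) - 15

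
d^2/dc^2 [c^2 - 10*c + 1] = 2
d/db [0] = 0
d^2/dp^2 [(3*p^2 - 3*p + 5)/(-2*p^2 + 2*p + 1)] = 78*(-2*p^2 + 2*p - 1)/(8*p^6 - 24*p^5 + 12*p^4 + 16*p^3 - 6*p^2 - 6*p - 1)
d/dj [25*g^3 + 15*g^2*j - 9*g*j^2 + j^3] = 15*g^2 - 18*g*j + 3*j^2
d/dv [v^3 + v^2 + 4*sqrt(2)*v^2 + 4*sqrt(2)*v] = 3*v^2 + 2*v + 8*sqrt(2)*v + 4*sqrt(2)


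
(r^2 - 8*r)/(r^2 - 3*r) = (r - 8)/(r - 3)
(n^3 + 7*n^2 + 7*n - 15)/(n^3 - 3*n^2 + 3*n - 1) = (n^2 + 8*n + 15)/(n^2 - 2*n + 1)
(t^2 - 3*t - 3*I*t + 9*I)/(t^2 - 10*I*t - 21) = (t - 3)/(t - 7*I)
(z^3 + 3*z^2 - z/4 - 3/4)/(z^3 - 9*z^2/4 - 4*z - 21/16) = 4*(2*z^2 + 5*z - 3)/(8*z^2 - 22*z - 21)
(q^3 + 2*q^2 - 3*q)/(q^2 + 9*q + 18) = q*(q - 1)/(q + 6)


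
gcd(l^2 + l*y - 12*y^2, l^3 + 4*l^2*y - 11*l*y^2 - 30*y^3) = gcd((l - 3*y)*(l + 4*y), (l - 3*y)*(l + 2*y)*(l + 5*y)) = -l + 3*y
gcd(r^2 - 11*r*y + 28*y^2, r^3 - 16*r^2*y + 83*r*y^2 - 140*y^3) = r^2 - 11*r*y + 28*y^2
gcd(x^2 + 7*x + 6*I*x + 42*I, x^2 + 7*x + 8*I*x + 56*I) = x + 7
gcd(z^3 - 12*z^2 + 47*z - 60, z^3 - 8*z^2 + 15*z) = z^2 - 8*z + 15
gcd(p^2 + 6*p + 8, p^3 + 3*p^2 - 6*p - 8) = p + 4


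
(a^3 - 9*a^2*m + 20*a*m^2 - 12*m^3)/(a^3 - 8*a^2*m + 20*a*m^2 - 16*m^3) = (a^2 - 7*a*m + 6*m^2)/(a^2 - 6*a*m + 8*m^2)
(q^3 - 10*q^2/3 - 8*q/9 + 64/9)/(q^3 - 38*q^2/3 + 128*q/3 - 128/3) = (q + 4/3)/(q - 8)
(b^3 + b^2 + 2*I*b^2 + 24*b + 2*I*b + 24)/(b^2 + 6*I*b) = b + 1 - 4*I - 4*I/b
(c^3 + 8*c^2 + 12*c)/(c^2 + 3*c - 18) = c*(c + 2)/(c - 3)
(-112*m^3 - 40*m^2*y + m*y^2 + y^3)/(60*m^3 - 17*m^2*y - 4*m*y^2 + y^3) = (-28*m^2 - 3*m*y + y^2)/(15*m^2 - 8*m*y + y^2)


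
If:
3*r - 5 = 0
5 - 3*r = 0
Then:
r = 5/3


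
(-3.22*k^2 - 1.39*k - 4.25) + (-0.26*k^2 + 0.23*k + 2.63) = -3.48*k^2 - 1.16*k - 1.62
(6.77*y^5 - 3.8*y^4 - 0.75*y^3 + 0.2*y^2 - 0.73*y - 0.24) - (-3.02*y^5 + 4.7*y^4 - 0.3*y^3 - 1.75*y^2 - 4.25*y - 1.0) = 9.79*y^5 - 8.5*y^4 - 0.45*y^3 + 1.95*y^2 + 3.52*y + 0.76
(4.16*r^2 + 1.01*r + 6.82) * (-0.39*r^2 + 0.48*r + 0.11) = -1.6224*r^4 + 1.6029*r^3 - 1.7174*r^2 + 3.3847*r + 0.7502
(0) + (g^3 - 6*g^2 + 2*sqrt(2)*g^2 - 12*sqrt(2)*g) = g^3 - 6*g^2 + 2*sqrt(2)*g^2 - 12*sqrt(2)*g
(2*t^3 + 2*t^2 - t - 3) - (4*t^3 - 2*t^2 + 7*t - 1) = -2*t^3 + 4*t^2 - 8*t - 2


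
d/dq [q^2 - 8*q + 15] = 2*q - 8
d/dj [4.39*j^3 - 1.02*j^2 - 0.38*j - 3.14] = 13.17*j^2 - 2.04*j - 0.38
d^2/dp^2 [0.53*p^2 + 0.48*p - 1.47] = 1.06000000000000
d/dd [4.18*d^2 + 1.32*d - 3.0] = 8.36*d + 1.32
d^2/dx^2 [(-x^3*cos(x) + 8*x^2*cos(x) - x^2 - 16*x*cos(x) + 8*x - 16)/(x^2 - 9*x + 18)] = (x^7*cos(x) + 2*x^6*sin(x) - 26*x^6*cos(x) - 54*x^5*sin(x) + 277*x^5*cos(x) + 580*x^4*sin(x) - 1548*x^4*cos(x) - 3204*x^3*sin(x) + 4774*x^3*cos(x) - 2*x^3 + 9720*x^2*sin(x) - 7668*x^2*cos(x) + 12*x^2 - 15552*x*sin(x) + 4968*x*cos(x) + 10368*sin(x) - 72)/(x^6 - 27*x^5 + 297*x^4 - 1701*x^3 + 5346*x^2 - 8748*x + 5832)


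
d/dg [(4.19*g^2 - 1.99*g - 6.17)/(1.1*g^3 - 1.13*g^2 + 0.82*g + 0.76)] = (-4.609*g^4 + 4.378*g^3 + 21.5481*g^2 - 7.5754*g + 3.547)/(1.21*g^6 - 2.486*g^5 + 3.0809*g^4 - 0.1812*g^3 - 1.0452*g^2 + 1.2464*g + 0.5776)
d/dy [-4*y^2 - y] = -8*y - 1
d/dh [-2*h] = -2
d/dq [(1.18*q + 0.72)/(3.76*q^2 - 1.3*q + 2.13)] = (-4.4368*q^2 - 5.4144*q + 3.4494)/(14.1376*q^4 - 9.776*q^3 + 17.7076*q^2 - 5.538*q + 4.5369)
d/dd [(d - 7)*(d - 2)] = 2*d - 9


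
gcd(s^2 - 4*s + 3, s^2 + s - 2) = s - 1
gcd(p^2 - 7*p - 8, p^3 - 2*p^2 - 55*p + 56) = p - 8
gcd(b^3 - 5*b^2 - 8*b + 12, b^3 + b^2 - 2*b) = b^2 + b - 2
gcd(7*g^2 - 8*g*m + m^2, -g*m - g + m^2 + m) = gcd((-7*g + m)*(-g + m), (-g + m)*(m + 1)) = g - m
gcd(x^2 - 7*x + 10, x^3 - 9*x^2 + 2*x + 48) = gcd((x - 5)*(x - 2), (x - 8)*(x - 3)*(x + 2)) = 1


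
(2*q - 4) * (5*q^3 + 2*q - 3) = 10*q^4 - 20*q^3 + 4*q^2 - 14*q + 12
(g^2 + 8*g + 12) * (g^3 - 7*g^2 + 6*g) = g^5 + g^4 - 38*g^3 - 36*g^2 + 72*g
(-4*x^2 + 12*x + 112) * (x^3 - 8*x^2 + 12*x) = -4*x^5 + 44*x^4 - 32*x^3 - 752*x^2 + 1344*x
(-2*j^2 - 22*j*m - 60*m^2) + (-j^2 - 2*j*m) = -3*j^2 - 24*j*m - 60*m^2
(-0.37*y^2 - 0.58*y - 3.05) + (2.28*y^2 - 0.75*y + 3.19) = 1.91*y^2 - 1.33*y + 0.14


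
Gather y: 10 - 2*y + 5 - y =15 - 3*y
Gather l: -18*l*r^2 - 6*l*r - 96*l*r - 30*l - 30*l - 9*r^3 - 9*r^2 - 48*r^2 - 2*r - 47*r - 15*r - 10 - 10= l*(-18*r^2 - 102*r - 60) - 9*r^3 - 57*r^2 - 64*r - 20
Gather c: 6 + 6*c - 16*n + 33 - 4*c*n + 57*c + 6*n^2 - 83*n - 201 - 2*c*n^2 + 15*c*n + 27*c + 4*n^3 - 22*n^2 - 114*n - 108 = c*(-2*n^2 + 11*n + 90) + 4*n^3 - 16*n^2 - 213*n - 270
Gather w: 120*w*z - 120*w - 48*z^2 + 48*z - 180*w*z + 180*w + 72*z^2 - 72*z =w*(60 - 60*z) + 24*z^2 - 24*z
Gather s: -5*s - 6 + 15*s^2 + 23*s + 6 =15*s^2 + 18*s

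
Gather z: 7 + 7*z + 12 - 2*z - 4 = 5*z + 15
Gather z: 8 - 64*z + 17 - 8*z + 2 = 27 - 72*z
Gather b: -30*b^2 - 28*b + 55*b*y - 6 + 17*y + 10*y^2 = -30*b^2 + b*(55*y - 28) + 10*y^2 + 17*y - 6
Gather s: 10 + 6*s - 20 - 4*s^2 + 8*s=-4*s^2 + 14*s - 10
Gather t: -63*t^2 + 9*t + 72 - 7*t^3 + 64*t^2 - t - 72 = -7*t^3 + t^2 + 8*t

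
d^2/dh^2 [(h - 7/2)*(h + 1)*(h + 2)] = 6*h - 1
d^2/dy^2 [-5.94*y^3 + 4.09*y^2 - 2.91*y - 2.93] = 8.18 - 35.64*y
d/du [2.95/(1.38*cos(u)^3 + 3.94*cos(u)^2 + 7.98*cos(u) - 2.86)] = (12.213*cos(u)^2 + 23.246*cos(u) + 23.541)*sin(u)/(1.38*cos(u)^3 + 3.94*cos(u)^2 + 7.98*cos(u) - 2.86)^2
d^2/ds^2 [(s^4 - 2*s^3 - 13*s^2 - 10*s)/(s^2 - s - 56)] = 2*(s^6 - 3*s^5 - 165*s^4 + 311*s^3 + 16296*s^2 - 20496*s - 40208)/(s^6 - 3*s^5 - 165*s^4 + 335*s^3 + 9240*s^2 - 9408*s - 175616)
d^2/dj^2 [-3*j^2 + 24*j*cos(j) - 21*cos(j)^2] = -24*j*cos(j) - 84*sin(j)^2 - 48*sin(j) + 36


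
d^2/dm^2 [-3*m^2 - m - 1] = -6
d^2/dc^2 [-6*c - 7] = 0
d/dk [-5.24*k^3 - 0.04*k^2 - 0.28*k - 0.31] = -15.72*k^2 - 0.08*k - 0.28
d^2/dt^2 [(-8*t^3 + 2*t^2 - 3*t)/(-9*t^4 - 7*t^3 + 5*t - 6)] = 2*(648*t^9 - 486*t^8 + 1080*t^7 + 3934*t^6 - 4443*t^5 - 525*t^4 - 727*t^3 - 1476*t^2 + 864*t + 18)/(729*t^12 + 1701*t^11 + 1323*t^10 - 872*t^9 - 432*t^8 + 1533*t^7 + 1557*t^6 - 1095*t^5 - 288*t^4 + 631*t^3 + 450*t^2 - 540*t + 216)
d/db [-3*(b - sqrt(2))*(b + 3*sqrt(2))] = -6*b - 6*sqrt(2)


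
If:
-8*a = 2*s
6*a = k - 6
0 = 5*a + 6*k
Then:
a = -36/41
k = 30/41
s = 144/41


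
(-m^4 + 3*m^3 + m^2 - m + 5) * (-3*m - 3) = 3*m^5 - 6*m^4 - 12*m^3 - 12*m - 15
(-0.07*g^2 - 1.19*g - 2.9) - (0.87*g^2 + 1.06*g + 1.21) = -0.94*g^2 - 2.25*g - 4.11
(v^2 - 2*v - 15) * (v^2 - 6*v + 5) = v^4 - 8*v^3 + 2*v^2 + 80*v - 75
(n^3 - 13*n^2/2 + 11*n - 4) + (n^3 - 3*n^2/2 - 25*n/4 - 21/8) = 2*n^3 - 8*n^2 + 19*n/4 - 53/8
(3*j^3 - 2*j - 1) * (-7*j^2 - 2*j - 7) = -21*j^5 - 6*j^4 - 7*j^3 + 11*j^2 + 16*j + 7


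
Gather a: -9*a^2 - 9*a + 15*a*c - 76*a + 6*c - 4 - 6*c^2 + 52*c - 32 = -9*a^2 + a*(15*c - 85) - 6*c^2 + 58*c - 36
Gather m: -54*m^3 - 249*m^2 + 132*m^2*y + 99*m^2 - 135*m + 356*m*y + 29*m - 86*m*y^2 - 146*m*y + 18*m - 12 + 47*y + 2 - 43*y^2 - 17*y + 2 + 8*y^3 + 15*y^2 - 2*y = -54*m^3 + m^2*(132*y - 150) + m*(-86*y^2 + 210*y - 88) + 8*y^3 - 28*y^2 + 28*y - 8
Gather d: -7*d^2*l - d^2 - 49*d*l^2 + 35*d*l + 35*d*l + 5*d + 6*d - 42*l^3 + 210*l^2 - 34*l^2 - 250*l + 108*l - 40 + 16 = d^2*(-7*l - 1) + d*(-49*l^2 + 70*l + 11) - 42*l^3 + 176*l^2 - 142*l - 24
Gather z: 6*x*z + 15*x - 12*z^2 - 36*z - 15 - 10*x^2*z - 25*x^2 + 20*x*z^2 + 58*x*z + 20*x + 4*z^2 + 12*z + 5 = -25*x^2 + 35*x + z^2*(20*x - 8) + z*(-10*x^2 + 64*x - 24) - 10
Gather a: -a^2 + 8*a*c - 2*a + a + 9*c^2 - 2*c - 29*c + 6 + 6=-a^2 + a*(8*c - 1) + 9*c^2 - 31*c + 12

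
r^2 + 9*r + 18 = (r + 3)*(r + 6)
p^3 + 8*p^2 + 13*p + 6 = (p + 1)^2*(p + 6)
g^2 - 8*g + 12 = (g - 6)*(g - 2)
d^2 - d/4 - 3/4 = (d - 1)*(d + 3/4)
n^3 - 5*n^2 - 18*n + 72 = (n - 6)*(n - 3)*(n + 4)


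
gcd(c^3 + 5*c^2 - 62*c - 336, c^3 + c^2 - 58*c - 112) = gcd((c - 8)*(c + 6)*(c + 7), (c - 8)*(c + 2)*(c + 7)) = c^2 - c - 56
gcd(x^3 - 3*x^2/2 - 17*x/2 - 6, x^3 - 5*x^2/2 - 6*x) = x^2 - 5*x/2 - 6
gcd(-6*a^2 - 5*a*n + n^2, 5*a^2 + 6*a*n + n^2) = a + n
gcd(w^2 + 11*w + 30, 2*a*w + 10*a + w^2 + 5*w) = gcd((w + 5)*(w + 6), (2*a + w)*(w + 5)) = w + 5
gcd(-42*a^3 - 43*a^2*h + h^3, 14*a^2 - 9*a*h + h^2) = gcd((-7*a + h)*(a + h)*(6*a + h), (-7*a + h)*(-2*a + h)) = 7*a - h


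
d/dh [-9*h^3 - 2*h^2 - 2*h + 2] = -27*h^2 - 4*h - 2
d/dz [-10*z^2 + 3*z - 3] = 3 - 20*z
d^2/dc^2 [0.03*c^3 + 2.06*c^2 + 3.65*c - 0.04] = 0.18*c + 4.12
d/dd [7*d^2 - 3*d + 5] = 14*d - 3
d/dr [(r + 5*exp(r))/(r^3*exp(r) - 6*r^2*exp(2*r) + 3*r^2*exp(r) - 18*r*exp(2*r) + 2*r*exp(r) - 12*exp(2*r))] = (-(r + 5*exp(r))*(r^3 - 12*r^2*exp(r) + 6*r^2 - 48*r*exp(r) + 8*r - 42*exp(r) + 2) + (5*exp(r) + 1)*(r^3 - 6*r^2*exp(r) + 3*r^2 - 18*r*exp(r) + 2*r - 12*exp(r)))*exp(-r)/(r^3 - 6*r^2*exp(r) + 3*r^2 - 18*r*exp(r) + 2*r - 12*exp(r))^2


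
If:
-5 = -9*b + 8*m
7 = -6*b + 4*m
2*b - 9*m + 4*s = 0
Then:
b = -19/3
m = -31/4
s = -685/48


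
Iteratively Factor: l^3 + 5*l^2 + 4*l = (l)*(l^2 + 5*l + 4) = l*(l + 4)*(l + 1)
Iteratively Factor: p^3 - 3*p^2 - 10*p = (p + 2)*(p^2 - 5*p) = (p - 5)*(p + 2)*(p)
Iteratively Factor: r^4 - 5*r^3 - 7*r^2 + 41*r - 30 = (r + 3)*(r^3 - 8*r^2 + 17*r - 10) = (r - 5)*(r + 3)*(r^2 - 3*r + 2) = (r - 5)*(r - 1)*(r + 3)*(r - 2)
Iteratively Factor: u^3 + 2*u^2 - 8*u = (u + 4)*(u^2 - 2*u) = u*(u + 4)*(u - 2)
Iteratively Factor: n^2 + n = (n + 1)*(n)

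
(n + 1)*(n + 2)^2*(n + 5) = n^4 + 10*n^3 + 33*n^2 + 44*n + 20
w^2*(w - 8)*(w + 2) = w^4 - 6*w^3 - 16*w^2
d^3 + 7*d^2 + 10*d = d*(d + 2)*(d + 5)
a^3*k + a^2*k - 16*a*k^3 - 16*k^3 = (a - 4*k)*(a + 4*k)*(a*k + k)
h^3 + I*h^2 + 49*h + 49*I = (h - 7*I)*(h + I)*(h + 7*I)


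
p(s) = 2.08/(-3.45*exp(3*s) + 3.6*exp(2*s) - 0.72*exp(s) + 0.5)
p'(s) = 2.08*(10.35*exp(3*s) - 7.2*exp(2*s) + 0.72*exp(s))/(-3.45*exp(3*s) + 3.6*exp(2*s) - 0.72*exp(s) + 0.5)^2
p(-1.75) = 4.47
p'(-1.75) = -0.36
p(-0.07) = 12.85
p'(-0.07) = 222.45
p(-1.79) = 4.48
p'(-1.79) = -0.31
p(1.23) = -0.02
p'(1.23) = 0.07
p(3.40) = -0.00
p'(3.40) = 0.00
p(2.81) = -0.00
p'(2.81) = 0.00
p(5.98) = -0.00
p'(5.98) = 0.00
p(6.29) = -0.00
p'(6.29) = 0.00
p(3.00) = 0.00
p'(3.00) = 0.00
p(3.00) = 0.00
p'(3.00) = 0.00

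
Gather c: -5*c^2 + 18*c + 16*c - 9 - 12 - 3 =-5*c^2 + 34*c - 24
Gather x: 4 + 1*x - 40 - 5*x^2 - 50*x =-5*x^2 - 49*x - 36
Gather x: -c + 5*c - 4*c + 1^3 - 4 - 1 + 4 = 0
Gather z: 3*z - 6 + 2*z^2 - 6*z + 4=2*z^2 - 3*z - 2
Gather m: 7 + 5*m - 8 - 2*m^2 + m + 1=-2*m^2 + 6*m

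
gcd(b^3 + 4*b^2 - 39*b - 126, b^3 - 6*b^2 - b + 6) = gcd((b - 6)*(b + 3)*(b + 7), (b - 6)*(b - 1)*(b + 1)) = b - 6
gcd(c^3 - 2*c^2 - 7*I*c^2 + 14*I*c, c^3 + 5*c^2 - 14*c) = c^2 - 2*c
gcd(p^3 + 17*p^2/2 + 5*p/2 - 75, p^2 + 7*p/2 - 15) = p^2 + 7*p/2 - 15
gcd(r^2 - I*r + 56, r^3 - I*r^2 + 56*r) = r^2 - I*r + 56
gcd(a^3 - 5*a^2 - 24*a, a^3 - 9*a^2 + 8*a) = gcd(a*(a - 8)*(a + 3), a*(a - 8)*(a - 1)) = a^2 - 8*a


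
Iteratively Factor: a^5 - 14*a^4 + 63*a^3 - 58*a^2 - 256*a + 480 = (a - 4)*(a^4 - 10*a^3 + 23*a^2 + 34*a - 120) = (a - 4)^2*(a^3 - 6*a^2 - a + 30) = (a - 4)^2*(a + 2)*(a^2 - 8*a + 15) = (a - 5)*(a - 4)^2*(a + 2)*(a - 3)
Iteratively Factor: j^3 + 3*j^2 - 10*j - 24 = (j + 2)*(j^2 + j - 12) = (j - 3)*(j + 2)*(j + 4)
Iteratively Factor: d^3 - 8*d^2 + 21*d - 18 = (d - 3)*(d^2 - 5*d + 6) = (d - 3)*(d - 2)*(d - 3)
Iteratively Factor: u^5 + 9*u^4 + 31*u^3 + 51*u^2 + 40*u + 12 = (u + 2)*(u^4 + 7*u^3 + 17*u^2 + 17*u + 6) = (u + 2)^2*(u^3 + 5*u^2 + 7*u + 3) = (u + 2)^2*(u + 3)*(u^2 + 2*u + 1) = (u + 1)*(u + 2)^2*(u + 3)*(u + 1)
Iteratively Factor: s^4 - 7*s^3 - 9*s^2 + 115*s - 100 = (s - 5)*(s^3 - 2*s^2 - 19*s + 20) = (s - 5)^2*(s^2 + 3*s - 4) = (s - 5)^2*(s - 1)*(s + 4)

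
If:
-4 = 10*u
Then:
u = -2/5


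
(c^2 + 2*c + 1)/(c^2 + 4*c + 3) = (c + 1)/(c + 3)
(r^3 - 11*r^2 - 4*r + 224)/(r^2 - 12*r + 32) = (r^2 - 3*r - 28)/(r - 4)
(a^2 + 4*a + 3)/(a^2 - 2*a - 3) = (a + 3)/(a - 3)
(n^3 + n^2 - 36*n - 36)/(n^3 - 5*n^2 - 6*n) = (n + 6)/n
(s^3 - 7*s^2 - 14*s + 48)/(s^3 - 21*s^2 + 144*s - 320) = (s^2 + s - 6)/(s^2 - 13*s + 40)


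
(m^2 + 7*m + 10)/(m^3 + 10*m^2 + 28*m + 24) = (m + 5)/(m^2 + 8*m + 12)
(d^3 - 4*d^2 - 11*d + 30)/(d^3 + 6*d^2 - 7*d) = (d^3 - 4*d^2 - 11*d + 30)/(d*(d^2 + 6*d - 7))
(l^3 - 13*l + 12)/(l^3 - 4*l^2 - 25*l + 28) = (l - 3)/(l - 7)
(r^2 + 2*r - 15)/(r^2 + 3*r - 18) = (r + 5)/(r + 6)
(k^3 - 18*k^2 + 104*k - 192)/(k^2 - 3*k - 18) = (k^2 - 12*k + 32)/(k + 3)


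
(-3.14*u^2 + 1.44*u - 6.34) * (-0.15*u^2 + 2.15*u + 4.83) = 0.471*u^4 - 6.967*u^3 - 11.1192*u^2 - 6.6758*u - 30.6222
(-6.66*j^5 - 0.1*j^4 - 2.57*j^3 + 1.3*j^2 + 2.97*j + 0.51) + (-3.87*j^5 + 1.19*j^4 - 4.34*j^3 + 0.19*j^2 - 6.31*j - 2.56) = -10.53*j^5 + 1.09*j^4 - 6.91*j^3 + 1.49*j^2 - 3.34*j - 2.05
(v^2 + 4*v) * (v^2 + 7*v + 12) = v^4 + 11*v^3 + 40*v^2 + 48*v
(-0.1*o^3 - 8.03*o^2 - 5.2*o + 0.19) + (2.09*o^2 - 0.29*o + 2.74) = -0.1*o^3 - 5.94*o^2 - 5.49*o + 2.93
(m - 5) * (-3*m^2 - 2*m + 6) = -3*m^3 + 13*m^2 + 16*m - 30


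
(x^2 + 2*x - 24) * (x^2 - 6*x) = x^4 - 4*x^3 - 36*x^2 + 144*x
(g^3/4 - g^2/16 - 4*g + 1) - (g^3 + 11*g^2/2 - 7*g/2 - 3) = -3*g^3/4 - 89*g^2/16 - g/2 + 4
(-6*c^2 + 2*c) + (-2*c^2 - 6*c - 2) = -8*c^2 - 4*c - 2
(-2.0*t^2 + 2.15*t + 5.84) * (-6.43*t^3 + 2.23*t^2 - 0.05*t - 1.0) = 12.86*t^5 - 18.2845*t^4 - 32.6567*t^3 + 14.9157*t^2 - 2.442*t - 5.84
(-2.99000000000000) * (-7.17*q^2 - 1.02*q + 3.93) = 21.4383*q^2 + 3.0498*q - 11.7507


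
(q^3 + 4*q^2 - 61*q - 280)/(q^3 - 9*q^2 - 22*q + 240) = (q + 7)/(q - 6)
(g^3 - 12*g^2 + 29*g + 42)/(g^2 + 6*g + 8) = (g^3 - 12*g^2 + 29*g + 42)/(g^2 + 6*g + 8)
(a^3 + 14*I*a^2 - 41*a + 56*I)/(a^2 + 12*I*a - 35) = (a^2 + 7*I*a + 8)/(a + 5*I)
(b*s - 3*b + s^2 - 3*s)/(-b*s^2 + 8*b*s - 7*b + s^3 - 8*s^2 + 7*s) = (-b*s + 3*b - s^2 + 3*s)/(b*s^2 - 8*b*s + 7*b - s^3 + 8*s^2 - 7*s)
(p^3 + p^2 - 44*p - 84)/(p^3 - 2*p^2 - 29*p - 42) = (p + 6)/(p + 3)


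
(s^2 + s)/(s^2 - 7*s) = (s + 1)/(s - 7)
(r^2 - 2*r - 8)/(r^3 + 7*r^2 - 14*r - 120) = (r + 2)/(r^2 + 11*r + 30)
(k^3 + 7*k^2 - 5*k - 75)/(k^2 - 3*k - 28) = (-k^3 - 7*k^2 + 5*k + 75)/(-k^2 + 3*k + 28)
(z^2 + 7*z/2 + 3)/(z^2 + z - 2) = (z + 3/2)/(z - 1)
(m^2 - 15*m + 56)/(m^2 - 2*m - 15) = (-m^2 + 15*m - 56)/(-m^2 + 2*m + 15)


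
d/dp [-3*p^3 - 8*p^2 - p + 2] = -9*p^2 - 16*p - 1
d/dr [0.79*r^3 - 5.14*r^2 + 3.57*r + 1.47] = 2.37*r^2 - 10.28*r + 3.57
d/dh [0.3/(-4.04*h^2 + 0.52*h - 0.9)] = (2.424*h - 0.156)/(4.04*h^2 - 0.52*h + 0.9)^2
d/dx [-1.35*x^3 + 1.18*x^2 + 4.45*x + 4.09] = -4.05*x^2 + 2.36*x + 4.45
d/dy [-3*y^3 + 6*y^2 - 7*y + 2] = -9*y^2 + 12*y - 7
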